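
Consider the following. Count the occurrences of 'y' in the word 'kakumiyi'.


Letter 'y' in 'kakumiyi': found at position(s) 7 = 1 occurrence(s).

1


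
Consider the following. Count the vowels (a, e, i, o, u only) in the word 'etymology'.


Vowels in 'etymology': e, o, o = 3 vowels.

3


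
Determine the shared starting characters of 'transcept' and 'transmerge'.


Compare from the start: 5 characters match: 'trans'. Mismatch at position 6: 'c' vs 'm'.

trans


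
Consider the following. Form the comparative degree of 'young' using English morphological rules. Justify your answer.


Apply comparative formation (add -er): 'young' -> 'younger'.

younger


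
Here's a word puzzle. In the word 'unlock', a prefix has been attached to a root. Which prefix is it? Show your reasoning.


The word 'unlock' = 'un' (prefix) + 'lock' (root). The prefix is 'un'.

un


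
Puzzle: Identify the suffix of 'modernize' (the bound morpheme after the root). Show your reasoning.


The word 'modernize' = 'modern' (root) + '-ize' (suffix). The suffix is '-ize'.

ize


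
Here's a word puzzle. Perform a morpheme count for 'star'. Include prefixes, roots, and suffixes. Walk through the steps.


Decomposition: star (free morpheme) = 1 morpheme(s)

1 morphemes


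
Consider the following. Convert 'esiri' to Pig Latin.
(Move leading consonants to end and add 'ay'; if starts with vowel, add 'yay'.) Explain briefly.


'esiri' starts with a vowel, so add 'yay': 'esiriyay'.

esiriyay


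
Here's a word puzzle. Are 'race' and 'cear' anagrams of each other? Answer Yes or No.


Sorted letters of 'race': 'acer'
Sorted letters of 'cear': 'acer'
They match.

Yes


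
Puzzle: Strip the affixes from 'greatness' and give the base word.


Remove suffix '-ness' from 'greatness' to get root 'great'.

great


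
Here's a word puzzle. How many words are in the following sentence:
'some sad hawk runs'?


Split into words: some | sad | hawk | runs = 4 words.

4


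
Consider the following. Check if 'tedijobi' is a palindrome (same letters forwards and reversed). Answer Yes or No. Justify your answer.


Forward: 'tedijobi'
Reversed: 'ibojidet'
They differ.

No


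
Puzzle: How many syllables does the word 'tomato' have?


Break 'tomato' into syllables: to-ma-to -> to | ma | to = 3 syllables

3 syllables


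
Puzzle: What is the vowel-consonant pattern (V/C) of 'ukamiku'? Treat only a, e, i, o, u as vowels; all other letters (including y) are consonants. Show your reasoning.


Letter mapping: u = V, k = C, a = V, m = C, i = V, k = C, u = V.

VCVCVCV


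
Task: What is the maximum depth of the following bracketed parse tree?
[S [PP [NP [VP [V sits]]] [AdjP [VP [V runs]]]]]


Count bracket nesting levels:
'[' at pos 0: depth = 1
'[' at pos 3: depth = 2
'[' at pos 7: depth = 3
'[' at pos 11: depth = 4
'[' at pos 15: depth = 5
'[' at pos 26: depth = 3
'[' at pos 32: depth = 4
'[' at pos 36: depth = 5
Maximum depth reached: 5

5


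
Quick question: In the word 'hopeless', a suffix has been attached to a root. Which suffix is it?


The word 'hopeless' = 'hope' (root) + '-less' (suffix). The suffix is '-less'.

less


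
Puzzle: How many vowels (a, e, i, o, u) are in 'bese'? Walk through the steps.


Vowels in 'bese': e, e = 2 vowels.

2


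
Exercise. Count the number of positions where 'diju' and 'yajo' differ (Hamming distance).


Alignment:
Position 1: 'd' vs 'y' = DIFFER
Position 2: 'i' vs 'a' = DIFFER
Position 3: 'j' vs 'j' = match
Position 4: 'u' vs 'o' = DIFFER
Total differences: 3

3


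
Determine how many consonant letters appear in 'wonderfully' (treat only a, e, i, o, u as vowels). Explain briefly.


Consonants in 'wonderfully': w, n, d, r, f, l, l, y = 8 consonants.

8


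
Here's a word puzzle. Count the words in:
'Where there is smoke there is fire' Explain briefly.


Split into words: Where | there | is | smoke | there | is | fire = 7 words.

7


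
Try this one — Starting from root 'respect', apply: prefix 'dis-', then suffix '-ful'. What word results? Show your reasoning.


Step 1: Add prefix 'dis-' to 'respect' = 'disrespect'
Step 2: Add suffix '-ful' to 'disrespect' = 'disrespectful'

disrespectful


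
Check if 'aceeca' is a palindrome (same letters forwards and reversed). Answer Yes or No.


Forward: 'aceeca'
Reversed: 'aceeca'
They are identical.

Yes


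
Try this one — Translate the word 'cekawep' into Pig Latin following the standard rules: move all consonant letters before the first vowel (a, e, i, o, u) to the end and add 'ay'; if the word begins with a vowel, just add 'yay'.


'cekawep': move consonant cluster 'c' to end and add 'ay': 'ekawepcay'.

ekawepcay


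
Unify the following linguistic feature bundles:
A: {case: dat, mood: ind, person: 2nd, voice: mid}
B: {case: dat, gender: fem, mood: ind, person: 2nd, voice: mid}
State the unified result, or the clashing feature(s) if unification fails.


Compare features:
case: A=dat vs B=dat -> unified: dat
gender: A=_ vs B=fem -> unified: fem
mood: A=ind vs B=ind -> unified: ind
person: A=2nd vs B=2nd -> unified: 2nd
voice: A=mid vs B=mid -> unified: mid
No clashes found.

Unified: {case: dat, gender: fem, mood: ind, person: 2nd, voice: mid}


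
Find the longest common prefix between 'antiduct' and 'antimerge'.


Compare from the start: 4 characters match: 'anti'. Mismatch at position 5: 'd' vs 'm'.

anti


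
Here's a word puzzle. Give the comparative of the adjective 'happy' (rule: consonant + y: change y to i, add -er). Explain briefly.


Apply comparative formation (consonant + y: change y to i, add -er): 'happy' -> 'happier'.

happier


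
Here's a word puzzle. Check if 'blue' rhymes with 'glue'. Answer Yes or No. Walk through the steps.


Rime (stressed vowel + following sounds) of 'blue': -ue = /uː/
Rime of 'glue': -ue = /uː/
/uː/ and /uː/ are the same ending sound, so the words rhyme.

Yes


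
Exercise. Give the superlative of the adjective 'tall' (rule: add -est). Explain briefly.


Apply superlative formation (add -est): 'tall' -> 'tallest'.

tallest


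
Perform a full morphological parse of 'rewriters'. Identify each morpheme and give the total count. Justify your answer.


Step 1: Identify prefix: 're' (meaning: again)
Step 2: Identify root: 'write'
Step 3: Identify suffix(es): 'er, s'
Decomposition: re- (prefix: again) + write (root) + -er (suffix: one who) + -s (plural)
Total morphemes: 4

4 morphemes (re- (prefix: again) + write (root) + -er (suffix: one who) + -s (plural))


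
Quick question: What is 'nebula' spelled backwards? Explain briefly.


Reverse 'nebula' character by character: 'aluben'.

aluben


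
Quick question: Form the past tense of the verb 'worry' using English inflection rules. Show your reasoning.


Apply rule: Change -y to -ied. 'worry' becomes 'worried'.

worried


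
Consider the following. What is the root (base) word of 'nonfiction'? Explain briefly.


Remove prefix 'non' from 'nonfiction' to get root 'fiction'.

fiction


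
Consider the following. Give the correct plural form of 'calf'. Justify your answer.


Apply rule: Change -f to -ves. 'calf' becomes 'calves'.

calves


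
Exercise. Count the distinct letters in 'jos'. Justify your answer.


Unique letters in 'jos': {j, o, s} = 3 distinct letters.

3


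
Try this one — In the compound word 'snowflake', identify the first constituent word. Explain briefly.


Split 'snowflake' into 'snow' + 'flake'. The first part is 'snow'.

snow


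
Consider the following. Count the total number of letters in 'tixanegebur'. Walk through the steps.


Spell out 'tixanegebur' and number each letter: t(1), i(2), x(3), a(4), n(5), e(6), g(7), e(8), b(9), u(10), r(11). Total: 11 letters.

11


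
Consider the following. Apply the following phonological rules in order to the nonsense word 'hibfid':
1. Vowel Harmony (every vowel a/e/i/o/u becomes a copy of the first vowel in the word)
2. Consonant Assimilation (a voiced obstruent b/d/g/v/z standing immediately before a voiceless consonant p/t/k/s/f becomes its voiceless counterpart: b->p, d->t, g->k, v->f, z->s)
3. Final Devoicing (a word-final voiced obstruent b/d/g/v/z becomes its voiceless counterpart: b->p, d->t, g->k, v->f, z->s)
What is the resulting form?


Starting form: 'hibfid'
Rule 1: Vowel Harmony: all vowels already match. No change.
Rule 2: Consonant Assimilation: voiced obstruent before voiceless consonant becomes voiceless ('bf' -> 'pf'). 'hibfid' -> 'hipfid'
Rule 3: Final Devoicing: word-final voiced obstruent 'd' becomes voiceless 't'. 'hipfid' -> 'hipfit'
Final form: 'hipfit'

hipfit


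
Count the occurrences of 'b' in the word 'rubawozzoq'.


Letter 'b' in 'rubawozzoq': found at position(s) 3 = 1 occurrence(s).

1


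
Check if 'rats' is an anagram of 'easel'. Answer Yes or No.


Sorted letters of 'rats': 'arst'
Sorted letters of 'easel': 'aeels'
They do not match.

No


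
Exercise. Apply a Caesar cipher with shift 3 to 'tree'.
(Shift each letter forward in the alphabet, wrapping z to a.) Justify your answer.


Shift each letter by 3: t -> w, r -> u, e -> h, e -> h. Result: 'wuhh'.

wuhh


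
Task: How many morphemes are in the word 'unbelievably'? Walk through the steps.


Decomposition: un- (prefix) + believe (root) + -able (suffix) + -ly (suffix) = 4 morpheme(s)

4 morphemes


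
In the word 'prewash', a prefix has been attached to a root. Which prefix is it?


The word 'prewash' = 'pre' (prefix) + 'wash' (root). The prefix is 'pre'.

pre


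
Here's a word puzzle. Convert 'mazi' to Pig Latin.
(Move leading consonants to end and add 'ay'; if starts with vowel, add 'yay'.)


'mazi': move consonant cluster 'm' to end and add 'ay': 'azimay'.

azimay


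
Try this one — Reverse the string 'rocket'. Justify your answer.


Reverse 'rocket' character by character: 'tekcor'.

tekcor


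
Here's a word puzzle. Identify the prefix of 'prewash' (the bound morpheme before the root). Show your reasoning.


The word 'prewash' = 'pre' (prefix) + 'wash' (root). The prefix is 'pre'.

pre


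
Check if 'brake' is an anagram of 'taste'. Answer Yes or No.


Sorted letters of 'brake': 'abekr'
Sorted letters of 'taste': 'aestt'
They do not match.

No


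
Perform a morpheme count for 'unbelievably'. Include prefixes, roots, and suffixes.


Decomposition: un- (prefix) + believe (root) + -able (suffix) + -ly (suffix) = 4 morpheme(s)

4 morphemes


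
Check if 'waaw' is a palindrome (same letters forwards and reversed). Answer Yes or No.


Forward: 'waaw'
Reversed: 'waaw'
They are identical.

Yes


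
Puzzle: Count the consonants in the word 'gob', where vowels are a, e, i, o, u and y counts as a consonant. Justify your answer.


Consonants in 'gob': g, b = 2 consonants.

2


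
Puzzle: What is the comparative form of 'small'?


Apply comparative formation (add -er): 'small' -> 'smaller'.

smaller


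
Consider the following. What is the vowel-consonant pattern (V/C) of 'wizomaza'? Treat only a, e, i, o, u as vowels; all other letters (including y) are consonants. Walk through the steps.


Letter mapping: w = C, i = V, z = C, o = V, m = C, a = V, z = C, a = V.

CVCVCVCV


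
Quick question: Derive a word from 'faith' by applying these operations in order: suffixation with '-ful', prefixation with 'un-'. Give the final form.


Step 1: Add suffix '-ful' to 'faith' = 'faithful'
Step 2: Add prefix 'un-' to 'faithful' = 'unfaithful'

unfaithful


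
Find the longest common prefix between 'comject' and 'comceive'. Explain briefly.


Compare from the start: 3 characters match: 'com'. Mismatch at position 4: 'j' vs 'c'.

com


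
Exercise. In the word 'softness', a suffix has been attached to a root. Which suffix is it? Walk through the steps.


The word 'softness' = 'soft' (root) + '-ness' (suffix). The suffix is '-ness'.

ness


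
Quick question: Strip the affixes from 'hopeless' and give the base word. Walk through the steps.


Remove suffix '-less' from 'hopeless' to get root 'hope'.

hope


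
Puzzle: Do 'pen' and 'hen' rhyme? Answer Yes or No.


Rime (stressed vowel + following sounds) of 'pen': -en = /ɛn/
Rime of 'hen': -en = /ɛn/
/ɛn/ and /ɛn/ are the same ending sound, so the words rhyme.

Yes


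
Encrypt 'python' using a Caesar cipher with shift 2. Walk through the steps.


Shift each letter by 2: p -> r, y -> a, t -> v, h -> j, o -> q, n -> p. Result: 'ravjqp'.

ravjqp


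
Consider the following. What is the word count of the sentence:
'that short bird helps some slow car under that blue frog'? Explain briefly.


Split into words: that | short | bird | helps | some | slow | car | under | that | blue | frog = 11 words.

11


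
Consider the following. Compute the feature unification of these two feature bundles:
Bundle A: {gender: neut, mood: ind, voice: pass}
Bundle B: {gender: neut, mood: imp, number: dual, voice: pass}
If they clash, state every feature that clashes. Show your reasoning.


Compare features:
gender: A=neut vs B=neut -> unified: neut
mood: A=ind vs B=imp -> CLASH
number: A=_ vs B=dual -> unified: dual
voice: A=pass vs B=pass -> unified: pass
Clash detected on feature 'mood' (ind vs imp); unification fails.

CLASH on 'mood' (ind vs imp)


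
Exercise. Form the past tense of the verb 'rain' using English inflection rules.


Apply rule: Add -ed. 'rain' becomes 'rained'.

rained


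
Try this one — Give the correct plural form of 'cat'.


Apply rule: Add -s. 'cat' becomes 'cats'.

cats


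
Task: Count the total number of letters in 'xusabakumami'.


Spell out 'xusabakumami' and number each letter: x(1), u(2), s(3), a(4), b(5), a(6), k(7), u(8), m(9), a(10), m(11), i(12). Total: 12 letters.

12


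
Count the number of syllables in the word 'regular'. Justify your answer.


Break 'regular' into syllables: reg-u-lar -> reg | u | lar = 3 syllables

3 syllables


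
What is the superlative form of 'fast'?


Apply superlative formation (add -est): 'fast' -> 'fastest'.

fastest


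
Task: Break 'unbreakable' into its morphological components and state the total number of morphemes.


Step 1: Identify prefix: 'un' (meaning: not/reverse)
Step 2: Identify root: 'break'
Step 3: Identify suffix(es): 'able'
Decomposition: un- (prefix: not/reverse) + break (root) + -able (suffix: capable of)
Total morphemes: 3

3 morphemes (un- (prefix: not/reverse) + break (root) + -able (suffix: capable of))


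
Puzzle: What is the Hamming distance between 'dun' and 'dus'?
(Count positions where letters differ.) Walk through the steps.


Alignment:
Position 1: 'd' vs 'd' = match
Position 2: 'u' vs 'u' = match
Position 3: 'n' vs 's' = DIFFER
Total differences: 1

1


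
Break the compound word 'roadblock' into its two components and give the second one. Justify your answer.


Split 'roadblock' into 'road' + 'block'. The second part is 'block'.

block


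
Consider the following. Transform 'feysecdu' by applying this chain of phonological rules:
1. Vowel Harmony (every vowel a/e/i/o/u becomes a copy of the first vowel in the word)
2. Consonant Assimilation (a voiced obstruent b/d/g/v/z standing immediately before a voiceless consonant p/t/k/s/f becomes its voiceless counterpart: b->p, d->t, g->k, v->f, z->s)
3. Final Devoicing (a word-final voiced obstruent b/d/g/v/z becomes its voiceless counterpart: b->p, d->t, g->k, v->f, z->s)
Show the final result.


Starting form: 'feysecdu'
Rule 1: Vowel Harmony: all vowels become 'e' (matching first vowel). 'feysecdu' -> 'feysecde'
Rule 2: Consonant Assimilation: no voiced obstruent (b/d/g/v/z) stands immediately before a voiceless consonant (p/t/k/s/f). No change.
Rule 3: Final Devoicing: the word ends in the vowel 'e', not a consonant. No change.
Final form: 'feysecde'

feysecde


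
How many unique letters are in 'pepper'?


Unique letters in 'pepper': {e, p, r} = 3 distinct letters.

3


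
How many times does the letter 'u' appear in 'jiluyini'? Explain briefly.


Letter 'u' in 'jiluyini': found at position(s) 4 = 1 occurrence(s).

1


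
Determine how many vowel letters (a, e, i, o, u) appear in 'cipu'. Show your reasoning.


Vowels in 'cipu': i, u = 2 vowels.

2


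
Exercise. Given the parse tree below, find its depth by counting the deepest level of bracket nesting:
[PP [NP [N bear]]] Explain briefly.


Count bracket nesting levels:
'[' at pos 0: depth = 1
'[' at pos 4: depth = 2
'[' at pos 8: depth = 3
Maximum depth reached: 3

3


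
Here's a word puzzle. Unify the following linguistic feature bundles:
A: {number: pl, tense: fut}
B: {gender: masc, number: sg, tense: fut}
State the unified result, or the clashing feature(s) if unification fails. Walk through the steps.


Compare features:
gender: A=_ vs B=masc -> unified: masc
number: A=pl vs B=sg -> CLASH
tense: A=fut vs B=fut -> unified: fut
Clash detected on feature 'number' (pl vs sg); unification fails.

CLASH on 'number' (pl vs sg)


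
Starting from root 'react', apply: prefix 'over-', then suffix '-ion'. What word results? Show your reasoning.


Step 1: Add prefix 'over-' to 'react' = 'overreact'
Step 2: Add suffix '-ion' to 'overreact' = 'overreaction'

overreaction


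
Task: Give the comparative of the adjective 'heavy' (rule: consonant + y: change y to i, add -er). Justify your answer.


Apply comparative formation (consonant + y: change y to i, add -er): 'heavy' -> 'heavier'.

heavier


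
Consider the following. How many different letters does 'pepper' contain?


Unique letters in 'pepper': {e, p, r} = 3 distinct letters.

3


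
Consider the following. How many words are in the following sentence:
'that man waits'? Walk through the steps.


Split into words: that | man | waits = 3 words.

3


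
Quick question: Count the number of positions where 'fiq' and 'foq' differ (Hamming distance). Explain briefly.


Alignment:
Position 1: 'f' vs 'f' = match
Position 2: 'i' vs 'o' = DIFFER
Position 3: 'q' vs 'q' = match
Total differences: 1

1


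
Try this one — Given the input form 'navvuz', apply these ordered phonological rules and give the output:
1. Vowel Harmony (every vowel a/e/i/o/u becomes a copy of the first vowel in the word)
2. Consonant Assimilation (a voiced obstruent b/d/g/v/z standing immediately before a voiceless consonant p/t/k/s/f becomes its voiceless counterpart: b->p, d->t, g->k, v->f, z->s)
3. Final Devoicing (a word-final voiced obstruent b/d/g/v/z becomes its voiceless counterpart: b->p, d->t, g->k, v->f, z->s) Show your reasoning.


Starting form: 'navvuz'
Rule 1: Vowel Harmony: all vowels become 'a' (matching first vowel). 'navvuz' -> 'navvaz'
Rule 2: Consonant Assimilation: no voiced obstruent (b/d/g/v/z) stands immediately before a voiceless consonant (p/t/k/s/f). No change.
Rule 3: Final Devoicing: word-final voiced obstruent 'z' becomes voiceless 's'. 'navvaz' -> 'navvas'
Final form: 'navvas'

navvas


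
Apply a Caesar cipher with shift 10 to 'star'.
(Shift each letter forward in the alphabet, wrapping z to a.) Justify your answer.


Shift each letter by 10: s -> c, t -> d, a -> k, r -> b. Result: 'cdkb'.

cdkb


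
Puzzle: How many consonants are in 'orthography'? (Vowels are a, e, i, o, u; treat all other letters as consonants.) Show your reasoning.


Consonants in 'orthography': r, t, h, g, r, p, h, y = 8 consonants.

8


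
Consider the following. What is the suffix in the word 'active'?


The word 'active' = 'act' (root) + '-ive' (suffix). The suffix is '-ive'.

ive


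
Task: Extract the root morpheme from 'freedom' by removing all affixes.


Remove suffix '-dom' from 'freedom' to get root 'free'.

free


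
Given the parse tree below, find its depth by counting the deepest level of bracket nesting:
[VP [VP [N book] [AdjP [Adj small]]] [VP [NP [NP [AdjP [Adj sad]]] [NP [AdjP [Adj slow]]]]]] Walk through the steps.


Count bracket nesting levels:
'[' at pos 0: depth = 1
'[' at pos 4: depth = 2
'[' at pos 8: depth = 3
'[' at pos 17: depth = 3
'[' at pos 23: depth = 4
'[' at pos 37: depth = 2
'[' at pos 41: depth = 3
'[' at pos 45: depth = 4
'[' at pos 49: depth = 5
'[' at pos 55: depth = 6
'[' at pos 67: depth = 4
'[' at pos 71: depth = 5
'[' at pos 77: depth = 6
Maximum depth reached: 6

6


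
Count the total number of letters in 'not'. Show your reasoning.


Spell out 'not' and number each letter: n(1), o(2), t(3). Total: 3 letters.

3


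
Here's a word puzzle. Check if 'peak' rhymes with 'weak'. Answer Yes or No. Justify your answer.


Rime (stressed vowel + following sounds) of 'peak': -eak = /iːk/
Rime of 'weak': -eak = /iːk/
/iːk/ and /iːk/ are the same ending sound, so the words rhyme.

Yes


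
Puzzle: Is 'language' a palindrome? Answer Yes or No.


Forward: 'language'
Reversed: 'egaugnal'
They differ.

No


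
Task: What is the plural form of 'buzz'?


Apply rule: Add -es (sibilant/fricative ending). 'buzz' becomes 'buzzes'.

buzzes


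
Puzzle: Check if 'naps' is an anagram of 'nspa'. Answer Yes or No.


Sorted letters of 'naps': 'anps'
Sorted letters of 'nspa': 'anps'
They match.

Yes


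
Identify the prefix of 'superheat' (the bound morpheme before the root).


The word 'superheat' = 'super' (prefix) + 'heat' (root). The prefix is 'super'.

super


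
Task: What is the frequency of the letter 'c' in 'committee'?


Letter 'c' in 'committee': found at position(s) 1 = 1 occurrence(s).

1


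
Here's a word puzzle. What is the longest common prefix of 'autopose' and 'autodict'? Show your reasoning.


Compare from the start: 4 characters match: 'auto'. Mismatch at position 5: 'p' vs 'd'.

auto


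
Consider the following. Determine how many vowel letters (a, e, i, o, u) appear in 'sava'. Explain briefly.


Vowels in 'sava': a, a = 2 vowels.

2


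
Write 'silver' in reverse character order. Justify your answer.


Reverse 'silver' character by character: 'revlis'.

revlis


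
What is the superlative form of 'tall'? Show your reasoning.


Apply superlative formation (add -est): 'tall' -> 'tallest'.

tallest


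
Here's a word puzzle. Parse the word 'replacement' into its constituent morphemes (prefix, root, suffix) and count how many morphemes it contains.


Step 1: Identify prefix: 're' (meaning: again)
Step 2: Identify root: 'place'
Step 3: Identify suffix(es): 'ment'
Decomposition: re- (prefix: again) + place (root) + -ment (suffix: action/result)
Total morphemes: 3

3 morphemes (re- (prefix: again) + place (root) + -ment (suffix: action/result))


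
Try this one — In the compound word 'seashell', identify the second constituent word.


Split 'seashell' into 'sea' + 'shell'. The second part is 'shell'.

shell


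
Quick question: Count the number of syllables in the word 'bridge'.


Break 'bridge' into syllables: bridge -> bridge = 1 syllable

1 syllable


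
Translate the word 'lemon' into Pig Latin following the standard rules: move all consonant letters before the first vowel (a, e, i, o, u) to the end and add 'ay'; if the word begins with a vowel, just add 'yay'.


'lemon': move consonant cluster 'l' to end and add 'ay': 'emonlay'.

emonlay


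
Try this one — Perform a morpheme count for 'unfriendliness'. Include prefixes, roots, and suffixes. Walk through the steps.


Decomposition: un- (prefix) + friend (root) + -ly (suffix) + -ness (suffix) = 4 morpheme(s)

4 morphemes


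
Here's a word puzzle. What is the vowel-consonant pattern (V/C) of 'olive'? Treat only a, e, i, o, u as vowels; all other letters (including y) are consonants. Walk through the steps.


Letter mapping: o = V, l = C, i = V, v = C, e = V.

VCVCV


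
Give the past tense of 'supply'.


Apply rule: Change -y to -ied. 'supply' becomes 'supplied'.

supplied


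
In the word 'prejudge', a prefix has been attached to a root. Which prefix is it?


The word 'prejudge' = 'pre' (prefix) + 'judge' (root). The prefix is 'pre'.

pre


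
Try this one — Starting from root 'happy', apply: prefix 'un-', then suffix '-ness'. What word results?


Step 1: Add prefix 'un-' to 'happy' = 'unhappy'
Step 2: Add suffix '-ness' to 'unhappy' = 'unhappiness'

unhappiness


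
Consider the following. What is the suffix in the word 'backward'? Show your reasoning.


The word 'backward' = 'back' (root) + '-ward' (suffix). The suffix is '-ward'.

ward


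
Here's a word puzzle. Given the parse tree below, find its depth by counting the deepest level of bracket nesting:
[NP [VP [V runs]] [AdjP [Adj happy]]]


Count bracket nesting levels:
'[' at pos 0: depth = 1
'[' at pos 4: depth = 2
'[' at pos 8: depth = 3
'[' at pos 18: depth = 2
'[' at pos 24: depth = 3
Maximum depth reached: 3

3


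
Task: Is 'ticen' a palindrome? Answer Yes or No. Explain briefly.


Forward: 'ticen'
Reversed: 'necit'
They differ.

No


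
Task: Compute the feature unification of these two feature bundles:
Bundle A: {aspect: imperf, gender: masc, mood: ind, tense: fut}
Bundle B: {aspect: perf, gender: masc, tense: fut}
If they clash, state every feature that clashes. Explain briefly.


Compare features:
aspect: A=imperf vs B=perf -> CLASH
gender: A=masc vs B=masc -> unified: masc
mood: A=ind vs B=_ -> unified: ind
tense: A=fut vs B=fut -> unified: fut
Clash detected on feature 'aspect' (imperf vs perf); unification fails.

CLASH on 'aspect' (imperf vs perf)


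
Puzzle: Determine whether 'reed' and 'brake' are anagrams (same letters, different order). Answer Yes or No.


Sorted letters of 'reed': 'deer'
Sorted letters of 'brake': 'abekr'
They do not match.

No


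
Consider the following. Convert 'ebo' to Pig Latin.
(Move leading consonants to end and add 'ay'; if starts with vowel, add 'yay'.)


'ebo' starts with a vowel, so add 'yay': 'eboyay'.

eboyay


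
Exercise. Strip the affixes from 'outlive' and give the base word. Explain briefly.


Remove prefix 'out' from 'outlive' to get root 'live'.

live


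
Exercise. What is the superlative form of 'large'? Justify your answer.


Apply superlative formation (ends in e: add -st): 'large' -> 'largest'.

largest


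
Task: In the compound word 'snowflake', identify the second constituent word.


Split 'snowflake' into 'snow' + 'flake'. The second part is 'flake'.

flake


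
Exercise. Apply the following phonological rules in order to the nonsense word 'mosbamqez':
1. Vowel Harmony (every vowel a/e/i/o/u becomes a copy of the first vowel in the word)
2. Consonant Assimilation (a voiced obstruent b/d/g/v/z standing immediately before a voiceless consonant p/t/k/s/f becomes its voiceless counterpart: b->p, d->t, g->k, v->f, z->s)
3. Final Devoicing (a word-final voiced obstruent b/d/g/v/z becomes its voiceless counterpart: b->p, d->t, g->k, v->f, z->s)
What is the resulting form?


Starting form: 'mosbamqez'
Rule 1: Vowel Harmony: all vowels become 'o' (matching first vowel). 'mosbamqez' -> 'mosbomqoz'
Rule 2: Consonant Assimilation: no voiced obstruent (b/d/g/v/z) stands immediately before a voiceless consonant (p/t/k/s/f). No change.
Rule 3: Final Devoicing: word-final voiced obstruent 'z' becomes voiceless 's'. 'mosbomqoz' -> 'mosbomqos'
Final form: 'mosbomqos'

mosbomqos


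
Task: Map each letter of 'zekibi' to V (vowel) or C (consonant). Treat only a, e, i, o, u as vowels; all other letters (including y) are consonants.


Letter mapping: z = C, e = V, k = C, i = V, b = C, i = V.

CVCVCV


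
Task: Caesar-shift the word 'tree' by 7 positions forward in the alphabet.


Shift each letter by 7: t -> a, r -> y, e -> l, e -> l. Result: 'ayll'.

ayll


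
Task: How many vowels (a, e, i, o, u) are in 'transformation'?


Vowels in 'transformation': a, o, a, i, o = 5 vowels.

5


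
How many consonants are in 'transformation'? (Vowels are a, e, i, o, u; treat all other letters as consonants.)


Consonants in 'transformation': t, r, n, s, f, r, m, t, n = 9 consonants.

9


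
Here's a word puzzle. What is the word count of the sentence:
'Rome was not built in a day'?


Split into words: Rome | was | not | built | in | a | day = 7 words.

7


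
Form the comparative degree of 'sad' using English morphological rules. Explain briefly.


Apply comparative formation (double final consonant, add -er): 'sad' -> 'sadder'.

sadder


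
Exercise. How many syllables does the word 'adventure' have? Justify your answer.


Break 'adventure' into syllables: ad-ven-ture -> ad | ven | ture = 3 syllables

3 syllables


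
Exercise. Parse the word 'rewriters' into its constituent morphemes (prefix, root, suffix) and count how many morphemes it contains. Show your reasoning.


Step 1: Identify prefix: 're' (meaning: again)
Step 2: Identify root: 'write'
Step 3: Identify suffix(es): 'er, s'
Decomposition: re- (prefix: again) + write (root) + -er (suffix: one who) + -s (plural)
Total morphemes: 4

4 morphemes (re- (prefix: again) + write (root) + -er (suffix: one who) + -s (plural))


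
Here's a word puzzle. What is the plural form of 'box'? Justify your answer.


Apply rule: Add -es (sibilant/fricative ending). 'box' becomes 'boxes'.

boxes


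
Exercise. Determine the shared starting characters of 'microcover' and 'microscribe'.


Compare from the start: 5 characters match: 'micro'. Mismatch at position 6: 'c' vs 's'.

micro


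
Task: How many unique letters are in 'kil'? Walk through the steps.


Unique letters in 'kil': {i, k, l} = 3 distinct letters.

3


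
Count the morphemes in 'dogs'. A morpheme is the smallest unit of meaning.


Decomposition: dog (root) + -s (plural) = 2 morpheme(s)

2 morphemes


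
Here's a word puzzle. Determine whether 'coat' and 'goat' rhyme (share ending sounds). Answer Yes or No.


Rime (stressed vowel + following sounds) of 'coat': -oat = /oʊt/
Rime of 'goat': -oat = /oʊt/
/oʊt/ and /oʊt/ are the same ending sound, so the words rhyme.

Yes


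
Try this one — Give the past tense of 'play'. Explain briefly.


Apply rule: Add -ed. 'play' becomes 'played'.

played


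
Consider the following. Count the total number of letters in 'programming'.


Spell out 'programming' and number each letter: p(1), r(2), o(3), g(4), r(5), a(6), m(7), m(8), i(9), n(10), g(11). Total: 11 letters.

11


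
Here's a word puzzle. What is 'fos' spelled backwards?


Reverse 'fos' character by character: 'sof'.

sof


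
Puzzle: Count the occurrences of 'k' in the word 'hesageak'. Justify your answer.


Letter 'k' in 'hesageak': found at position(s) 8 = 1 occurrence(s).

1


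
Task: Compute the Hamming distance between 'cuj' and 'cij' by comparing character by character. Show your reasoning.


Alignment:
Position 1: 'c' vs 'c' = match
Position 2: 'u' vs 'i' = DIFFER
Position 3: 'j' vs 'j' = match
Total differences: 1

1


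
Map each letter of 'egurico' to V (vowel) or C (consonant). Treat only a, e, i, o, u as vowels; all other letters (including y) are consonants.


Letter mapping: e = V, g = C, u = V, r = C, i = V, c = C, o = V.

VCVCVCV


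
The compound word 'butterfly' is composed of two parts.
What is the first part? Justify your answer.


Split 'butterfly' into 'butter' + 'fly'. The first part is 'butter'.

butter


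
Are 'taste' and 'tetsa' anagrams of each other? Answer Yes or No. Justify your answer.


Sorted letters of 'taste': 'aestt'
Sorted letters of 'tetsa': 'aestt'
They match.

Yes


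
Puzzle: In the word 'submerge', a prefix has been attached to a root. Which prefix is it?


The word 'submerge' = 'sub' (prefix) + 'merge' (root). The prefix is 'sub'.

sub


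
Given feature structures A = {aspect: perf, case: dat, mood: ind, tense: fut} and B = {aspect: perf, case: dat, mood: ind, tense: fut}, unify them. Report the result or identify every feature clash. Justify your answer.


Compare features:
aspect: A=perf vs B=perf -> unified: perf
case: A=dat vs B=dat -> unified: dat
mood: A=ind vs B=ind -> unified: ind
tense: A=fut vs B=fut -> unified: fut
No clashes found.

Unified: {aspect: perf, case: dat, mood: ind, tense: fut}


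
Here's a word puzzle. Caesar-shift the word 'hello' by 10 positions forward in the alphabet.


Shift each letter by 10: h -> r, e -> o, l -> v, l -> v, o -> y. Result: 'rovvy'.

rovvy


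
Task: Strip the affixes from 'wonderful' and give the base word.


Remove suffix '-ful' from 'wonderful' to get root 'wonder'.

wonder


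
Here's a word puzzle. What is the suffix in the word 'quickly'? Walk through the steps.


The word 'quickly' = 'quick' (root) + '-ly' (suffix). The suffix is '-ly'.

ly


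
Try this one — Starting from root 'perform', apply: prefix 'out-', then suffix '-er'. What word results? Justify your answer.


Step 1: Add prefix 'out-' to 'perform' = 'outperform'
Step 2: Add suffix '-er' to 'outperform' = 'outperformer'

outperformer


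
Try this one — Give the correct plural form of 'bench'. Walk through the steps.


Apply rule: Add -es (sibilant/fricative ending). 'bench' becomes 'benches'.

benches


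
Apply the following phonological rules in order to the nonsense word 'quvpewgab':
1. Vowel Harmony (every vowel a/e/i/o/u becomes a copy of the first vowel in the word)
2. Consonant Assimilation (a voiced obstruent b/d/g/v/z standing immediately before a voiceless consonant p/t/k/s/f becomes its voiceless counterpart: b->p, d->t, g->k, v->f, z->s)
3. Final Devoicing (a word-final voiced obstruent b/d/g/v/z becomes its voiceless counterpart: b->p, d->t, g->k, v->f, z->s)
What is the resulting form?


Starting form: 'quvpewgab'
Rule 1: Vowel Harmony: all vowels become 'u' (matching first vowel). 'quvpewgab' -> 'quvpuwgub'
Rule 2: Consonant Assimilation: voiced obstruent before voiceless consonant becomes voiceless ('vp' -> 'fp'). 'quvpuwgub' -> 'qufpuwgub'
Rule 3: Final Devoicing: word-final voiced obstruent 'b' becomes voiceless 'p'. 'qufpuwgub' -> 'qufpuwgup'
Final form: 'qufpuwgup'

qufpuwgup


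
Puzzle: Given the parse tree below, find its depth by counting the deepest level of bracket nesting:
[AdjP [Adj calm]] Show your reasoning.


Count bracket nesting levels:
'[' at pos 0: depth = 1
'[' at pos 6: depth = 2
Maximum depth reached: 2

2


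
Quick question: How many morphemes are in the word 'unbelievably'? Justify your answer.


Decomposition: un- (prefix) + believe (root) + -able (suffix) + -ly (suffix) = 4 morpheme(s)

4 morphemes


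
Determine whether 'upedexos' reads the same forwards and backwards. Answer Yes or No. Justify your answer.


Forward: 'upedexos'
Reversed: 'soxedepu'
They differ.

No


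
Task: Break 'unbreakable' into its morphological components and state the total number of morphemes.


Step 1: Identify prefix: 'un' (meaning: not/reverse)
Step 2: Identify root: 'break'
Step 3: Identify suffix(es): 'able'
Decomposition: un- (prefix: not/reverse) + break (root) + -able (suffix: capable of)
Total morphemes: 3

3 morphemes (un- (prefix: not/reverse) + break (root) + -able (suffix: capable of))


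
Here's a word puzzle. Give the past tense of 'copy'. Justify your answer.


Apply rule: Change -y to -ied. 'copy' becomes 'copied'.

copied


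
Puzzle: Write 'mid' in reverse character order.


Reverse 'mid' character by character: 'dim'.

dim


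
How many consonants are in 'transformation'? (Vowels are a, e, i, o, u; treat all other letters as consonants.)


Consonants in 'transformation': t, r, n, s, f, r, m, t, n = 9 consonants.

9


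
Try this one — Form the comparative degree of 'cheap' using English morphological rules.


Apply comparative formation (add -er): 'cheap' -> 'cheaper'.

cheaper


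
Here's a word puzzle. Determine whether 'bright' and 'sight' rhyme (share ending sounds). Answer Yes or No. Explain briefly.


Rime (stressed vowel + following sounds) of 'bright': -ight = /aɪt/
Rime of 'sight': -ight = /aɪt/
/aɪt/ and /aɪt/ are the same ending sound, so the words rhyme.

Yes


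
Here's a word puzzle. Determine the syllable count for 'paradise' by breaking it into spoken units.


Break 'paradise' into syllables: par-a-dise -> par | a | dise = 3 syllables

3 syllables


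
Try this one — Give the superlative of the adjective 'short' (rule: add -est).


Apply superlative formation (add -est): 'short' -> 'shortest'.

shortest


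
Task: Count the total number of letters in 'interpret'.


Spell out 'interpret' and number each letter: i(1), n(2), t(3), e(4), r(5), p(6), r(7), e(8), t(9). Total: 9 letters.

9


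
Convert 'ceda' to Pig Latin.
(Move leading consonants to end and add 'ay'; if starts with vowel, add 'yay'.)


'ceda': move consonant cluster 'c' to end and add 'ay': 'edacay'.

edacay


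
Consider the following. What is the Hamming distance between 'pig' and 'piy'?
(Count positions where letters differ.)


Alignment:
Position 1: 'p' vs 'p' = match
Position 2: 'i' vs 'i' = match
Position 3: 'g' vs 'y' = DIFFER
Total differences: 1

1


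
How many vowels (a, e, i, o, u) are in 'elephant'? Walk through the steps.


Vowels in 'elephant': e, e, a = 3 vowels.

3


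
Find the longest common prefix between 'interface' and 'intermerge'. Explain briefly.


Compare from the start: 5 characters match: 'inter'. Mismatch at position 6: 'f' vs 'm'.

inter


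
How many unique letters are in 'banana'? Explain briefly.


Unique letters in 'banana': {a, b, n} = 3 distinct letters.

3


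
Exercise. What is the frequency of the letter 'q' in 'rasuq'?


Letter 'q' in 'rasuq': found at position(s) 5 = 1 occurrence(s).

1


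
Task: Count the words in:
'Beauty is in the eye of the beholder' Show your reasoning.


Split into words: Beauty | is | in | the | eye | of | the | beholder = 8 words.

8


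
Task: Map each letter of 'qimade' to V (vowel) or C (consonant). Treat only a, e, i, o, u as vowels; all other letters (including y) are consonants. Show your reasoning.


Letter mapping: q = C, i = V, m = C, a = V, d = C, e = V.

CVCVCV


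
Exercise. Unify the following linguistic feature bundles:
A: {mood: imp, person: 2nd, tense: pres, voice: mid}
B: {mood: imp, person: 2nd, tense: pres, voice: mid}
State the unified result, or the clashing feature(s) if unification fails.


Compare features:
mood: A=imp vs B=imp -> unified: imp
person: A=2nd vs B=2nd -> unified: 2nd
tense: A=pres vs B=pres -> unified: pres
voice: A=mid vs B=mid -> unified: mid
No clashes found.

Unified: {mood: imp, person: 2nd, tense: pres, voice: mid}


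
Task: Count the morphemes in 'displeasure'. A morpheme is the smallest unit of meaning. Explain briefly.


Decomposition: dis- (prefix) + please (root) + -ure (suffix) = 3 morpheme(s)

3 morphemes


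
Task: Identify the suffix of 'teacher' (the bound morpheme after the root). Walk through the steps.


The word 'teacher' = 'teach' (root) + '-er' (suffix). The suffix is '-er'.

er


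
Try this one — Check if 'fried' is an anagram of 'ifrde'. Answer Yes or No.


Sorted letters of 'fried': 'defir'
Sorted letters of 'ifrde': 'defir'
They match.

Yes


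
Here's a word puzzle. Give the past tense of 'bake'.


Apply rule: Add -d (word ends in -e). 'bake' becomes 'baked'.

baked


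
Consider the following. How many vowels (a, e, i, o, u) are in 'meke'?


Vowels in 'meke': e, e = 2 vowels.

2


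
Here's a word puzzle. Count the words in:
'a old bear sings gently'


Split into words: a | old | bear | sings | gently = 5 words.

5
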